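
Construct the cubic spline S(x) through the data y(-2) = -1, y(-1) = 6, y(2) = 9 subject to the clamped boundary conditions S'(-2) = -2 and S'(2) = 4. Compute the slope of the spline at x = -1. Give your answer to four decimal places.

8.5000

Write m_i for S''(x_i). With h_i = 1, 3 and divided differences Δ_i = 7, 1, the continuity of S' gives the tridiagonal system
  1·m_0 + 8·m_1 + 3·m_2 = 6(Δ_1 - Δ_0) = -36
Clamped end conditions give two more equations: 2h_0·m_0 + h_0·m_1 = 6(Δ_0 - S'(-2)) = 54 and h_1·m_1 + 2h_1·m_2 = 6(S'(2) - Δ_1) = 18.
Solving: m_0 = 33, m_1 = -12, m_2 = 9.
On [-1, 2], S'(x) = b_1 + 2c_1·(x + 1) + 3d_1·(x + 1)² with b_1 = Δ_1 - h_1(2m_1 + m_2)/6 = 17/2, c_1 = m_1/2 = -6, d_1 = (m_2 - m_1)/(6h_1) = 7/6. So S'(-1) = 17/2.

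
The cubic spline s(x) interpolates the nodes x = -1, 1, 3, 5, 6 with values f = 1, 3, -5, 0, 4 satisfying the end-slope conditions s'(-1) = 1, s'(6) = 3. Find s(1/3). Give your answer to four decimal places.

3.2412

Let M_i = s''(x_i). Step sizes h_i = 2, 2, 2, 1; slopes of the chords Δ_i = (y_(i+1) - y_i)/h_i = 1, -4, 5/2, 4.
  2·M_0 + 8·M_1 + 2·M_2 = 6(Δ_1 - Δ_0) = -30
  2·M_1 + 8·M_2 + 2·M_3 = 6(Δ_2 - Δ_1) = 39
  2·M_2 + 6·M_3 + 1·M_4 = 6(Δ_3 - Δ_2) = 9
Clamped end conditions give two more equations: 2h_0·M_0 + h_0·M_1 = 6(Δ_0 - s'(-1)) = 0 and h_3·M_3 + 2h_3·M_4 = 6(s'(6) - Δ_3) = -6.
Solving the tridiagonal system: M_0 = 527/172, M_1 = -527/86, M_2 = 1109/172, M_3 = -7/43, M_4 = -251/86.
On [-1, 1], s(x) = 1 + 1·(x + 1) + 527/344·(x + 1)² - 527/688·(x + 1)³.
With (x + 1) = 4/3: s(1/3) = 3763/1161.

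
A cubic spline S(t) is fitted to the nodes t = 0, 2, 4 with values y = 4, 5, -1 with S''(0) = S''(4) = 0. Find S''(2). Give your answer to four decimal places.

Put M_i = S'' at the i-th knot. Here h = (2, 2) and Δ = (1/2, -3), so the interior equations h_(i-1)·M_(i-1) + 2(h_(i-1)+h_i)·M_i + h_i·M_(i+1) = 6(Δ_i − Δ_(i-1)) read
  2·M_0 + 8·M_1 + 2·M_2 = 6(Δ_1 - Δ_0) = -21
Natural end conditions: M_0 = M_2 = 0.
Solving the tridiagonal system: M_0 = 0, M_1 = -21/8, M_2 = 0.

-2.6250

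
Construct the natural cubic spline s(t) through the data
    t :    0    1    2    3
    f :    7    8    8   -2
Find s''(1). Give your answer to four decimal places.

Write m_i for s''(x_i). With h_i = 1, 1, 1 and divided differences Δ_i = 1, 0, -10, the continuity of s' gives the tridiagonal system
  1·m_0 + 4·m_1 + 1·m_2 = 6(Δ_1 - Δ_0) = -6
  1·m_1 + 4·m_2 + 1·m_3 = 6(Δ_2 - Δ_1) = -60
Natural end conditions: m_0 = m_3 = 0.
Hence m_0 = 0, m_1 = 12/5, m_2 = -78/5, m_3 = 0.

2.4000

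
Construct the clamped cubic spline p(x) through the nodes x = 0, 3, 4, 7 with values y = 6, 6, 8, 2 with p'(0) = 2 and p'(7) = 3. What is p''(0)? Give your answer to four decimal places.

-3.8909

With M_i denoting the second derivative at x_i, h_i = 3, 1, 3, and Δ_i = (y_(i+1) − y_i)/h_i = 0, 2, -2:
  3·M_0 + 8·M_1 + 1·M_2 = 6(Δ_1 - Δ_0) = 12
  1·M_1 + 8·M_2 + 3·M_3 = 6(Δ_2 - Δ_1) = -24
Clamped end conditions give two more equations: 2h_0·M_0 + h_0·M_1 = 6(Δ_0 - p'(0)) = -12 and h_2·M_2 + 2h_2·M_3 = 6(p'(7) - Δ_2) = 30.
Solving: M_0 = -214/55, M_1 = 208/55, M_2 = -362/55, M_3 = 456/55.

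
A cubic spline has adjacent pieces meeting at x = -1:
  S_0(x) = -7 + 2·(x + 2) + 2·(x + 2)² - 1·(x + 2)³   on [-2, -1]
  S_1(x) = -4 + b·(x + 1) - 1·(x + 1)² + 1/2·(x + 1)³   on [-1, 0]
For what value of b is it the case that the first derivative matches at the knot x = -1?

S_0'(x) = 2 + 4·(x + 2) - 3·(x + 2)², so S_0'(-1) = 3. On the right, S_1'(-1) = b, so b = 3.

3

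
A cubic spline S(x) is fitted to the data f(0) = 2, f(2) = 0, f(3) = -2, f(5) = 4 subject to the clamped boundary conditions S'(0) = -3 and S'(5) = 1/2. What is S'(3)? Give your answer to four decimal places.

Write M_i for S''(x_i). With h_i = 2, 1, 2 and divided differences Δ_i = -1, -2, 3, the continuity of S' gives the tridiagonal system
  2·M_0 + 6·M_1 + 1·M_2 = 6(Δ_1 - Δ_0) = -6
  1·M_1 + 6·M_2 + 2·M_3 = 6(Δ_2 - Δ_1) = 30
Clamped end conditions give two more equations: 2h_0·M_0 + h_0·M_1 = 6(Δ_0 - S'(0)) = 12 and h_2·M_2 + 2h_2·M_3 = 6(S'(5) - Δ_2) = -15.
Solving the tridiagonal system: M_0 = 161/32, M_1 = -65/16, M_2 = 133/16, M_3 = -253/32.
On [3, 5], S'(x) = b_2 + 2c_2·(x - 3) + 3d_2·(x - 3)² with b_2 = Δ_2 - h_2(2M_2 + M_3)/6 = 3/32, c_2 = M_2/2 = 133/32, d_2 = (M_3 - M_2)/(6h_2) = -173/128. So S'(3) = 3/32.

0.0938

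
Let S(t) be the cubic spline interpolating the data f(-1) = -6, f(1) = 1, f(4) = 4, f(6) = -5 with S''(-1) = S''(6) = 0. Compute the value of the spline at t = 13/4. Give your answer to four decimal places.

Write m_i for S''(x_i). With h_i = 2, 3, 2 and divided differences Δ_i = 7/2, 1, -9/2, the continuity of S' gives the tridiagonal system
  2·m_0 + 10·m_1 + 3·m_2 = 6(Δ_1 - Δ_0) = -15
  3·m_1 + 10·m_2 + 2·m_3 = 6(Δ_2 - Δ_1) = -33
Natural end conditions: m_0 = m_3 = 0.
Forward elimination and back-substitution give m_0 = 0, m_1 = -51/91, m_2 = -285/91, m_3 = 0.
On [1, 4], S(t) = 1 + 569/182·(t - 1) - 51/182·(t - 1)² - 1/7·(t - 1)³.
With (t - 1) = 9/4: S(13/4) = 29053/5824.

4.9885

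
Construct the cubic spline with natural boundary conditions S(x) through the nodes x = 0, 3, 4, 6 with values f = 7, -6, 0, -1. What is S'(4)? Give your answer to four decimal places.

4.8050

Write M_i for S''(x_i). With h_i = 3, 1, 2 and divided differences Δ_i = -13/3, 6, -1/2, the continuity of S' gives the tridiagonal system
  3·M_0 + 8·M_1 + 1·M_2 = 6(Δ_1 - Δ_0) = 62
  1·M_1 + 6·M_2 + 2·M_3 = 6(Δ_2 - Δ_1) = -39
Natural end conditions: M_0 = M_3 = 0.
Hence M_0 = 0, M_1 = 411/47, M_2 = -374/47, M_3 = 0.
On [4, 6], S'(x) = b_2 + 2c_2·(x - 4) + 3d_2·(x - 4)² with b_2 = Δ_2 - h_2(2M_2 + M_3)/6 = 1355/282, c_2 = M_2/2 = -187/47, d_2 = (M_3 - M_2)/(6h_2) = 187/282. So S'(4) = 1355/282.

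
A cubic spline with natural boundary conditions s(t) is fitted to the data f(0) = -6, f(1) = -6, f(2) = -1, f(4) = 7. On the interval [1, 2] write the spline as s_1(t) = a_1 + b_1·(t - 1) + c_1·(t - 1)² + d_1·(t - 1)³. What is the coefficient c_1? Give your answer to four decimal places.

Put M_i = s'' at the i-th knot. Here h = (1, 1, 2) and Δ = (0, 5, 4), so the interior equations h_(i-1)·M_(i-1) + 2(h_(i-1)+h_i)·M_i + h_i·M_(i+1) = 6(Δ_i − Δ_(i-1)) read
  1·M_0 + 4·M_1 + 1·M_2 = 6(Δ_1 - Δ_0) = 30
  1·M_1 + 6·M_2 + 2·M_3 = 6(Δ_2 - Δ_1) = -6
Natural end conditions: M_0 = M_3 = 0.
Forward elimination and back-substitution give M_0 = 0, M_1 = 186/23, M_2 = -54/23, M_3 = 0.
On [1, 2], with s_1(t) = a_1 + b_1·(t - 1) + c_1·(t - 1)² + d_1·(t - 1)³: c_1 = M_1/2 = 93/23, d_1 = (M_2 - M_1)/(6h_1) = -40/23, b_1 = Δ_1 - h_1(2M_1 + M_2)/6 = 62/23.

4.0435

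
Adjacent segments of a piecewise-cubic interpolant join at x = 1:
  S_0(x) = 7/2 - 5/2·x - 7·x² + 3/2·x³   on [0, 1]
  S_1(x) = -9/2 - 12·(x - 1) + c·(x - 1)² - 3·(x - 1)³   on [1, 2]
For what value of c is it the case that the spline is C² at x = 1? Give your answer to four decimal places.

-2.5000

S_0''(x) = -14 + 9·x, so S_0''(1) = -5. On the right, S_1''(1) = 2c, so c = -5/2.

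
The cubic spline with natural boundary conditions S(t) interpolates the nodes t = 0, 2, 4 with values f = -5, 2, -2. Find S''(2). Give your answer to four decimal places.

Let M_i = S''(x_i). Step sizes h_i = 2, 2; slopes of the chords Δ_i = (y_(i+1) - y_i)/h_i = 7/2, -2.
  2·M_0 + 8·M_1 + 2·M_2 = 6(Δ_1 - Δ_0) = -33
Natural end conditions: M_0 = M_2 = 0.
Solving: M_0 = 0, M_1 = -33/8, M_2 = 0.

-4.1250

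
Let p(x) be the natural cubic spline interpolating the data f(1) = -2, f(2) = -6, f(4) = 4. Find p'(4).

8

Put σ_i = p'' at the i-th knot. Here h = (1, 2) and Δ = (-4, 5), so the interior equations h_(i-1)·σ_(i-1) + 2(h_(i-1)+h_i)·σ_i + h_i·σ_(i+1) = 6(Δ_i − Δ_(i-1)) read
  1·σ_0 + 6·σ_1 + 2·σ_2 = 6(Δ_1 - Δ_0) = 54
Natural end conditions: σ_0 = σ_2 = 0.
Forward elimination and back-substitution give σ_0 = 0, σ_1 = 9, σ_2 = 0.
On [2, 4], p'(x) = b_1 + 2c_1·(x - 2) + 3d_1·(x - 2)² with b_1 = Δ_1 - h_1(2σ_1 + σ_2)/6 = -1, c_1 = σ_1/2 = 9/2, d_1 = (σ_2 - σ_1)/(6h_1) = -3/4. So p'(4) = 8.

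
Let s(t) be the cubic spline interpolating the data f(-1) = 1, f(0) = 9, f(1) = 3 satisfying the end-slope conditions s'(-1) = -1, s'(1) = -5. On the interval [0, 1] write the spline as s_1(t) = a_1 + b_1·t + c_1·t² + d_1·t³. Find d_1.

10

Put M_i = s'' at the i-th knot. Here h = (1, 1) and Δ = (8, -6), so the interior equations h_(i-1)·M_(i-1) + 2(h_(i-1)+h_i)·M_i + h_i·M_(i+1) = 6(Δ_i − Δ_(i-1)) read
  1·M_0 + 4·M_1 + 1·M_2 = 6(Δ_1 - Δ_0) = -84
Clamped end conditions give two more equations: 2h_0·M_0 + h_0·M_1 = 6(Δ_0 - s'(-1)) = 54 and h_1·M_1 + 2h_1·M_2 = 6(s'(1) - Δ_1) = 6.
Solving: M_0 = 46, M_1 = -38, M_2 = 22.
On [0, 1], with s_1(t) = a_1 + b_1·t + c_1·t² + d_1·t³: c_1 = M_1/2 = -19, d_1 = (M_2 - M_1)/(6h_1) = 10, b_1 = Δ_1 - h_1(2M_1 + M_2)/6 = 3.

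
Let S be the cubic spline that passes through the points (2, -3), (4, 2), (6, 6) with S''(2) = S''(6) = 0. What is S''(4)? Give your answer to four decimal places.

-0.3750

With σ_i denoting the second derivative at x_i, h_i = 2, 2, and Δ_i = (y_(i+1) − y_i)/h_i = 5/2, 2:
  2·σ_0 + 8·σ_1 + 2·σ_2 = 6(Δ_1 - Δ_0) = -3
Natural end conditions: σ_0 = σ_2 = 0.
Solving the tridiagonal system: σ_0 = 0, σ_1 = -3/8, σ_2 = 0.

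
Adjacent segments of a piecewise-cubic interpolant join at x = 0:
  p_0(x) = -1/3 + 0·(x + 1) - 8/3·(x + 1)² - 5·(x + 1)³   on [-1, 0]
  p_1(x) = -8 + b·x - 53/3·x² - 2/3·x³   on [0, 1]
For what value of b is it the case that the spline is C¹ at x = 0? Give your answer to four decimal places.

-20.3333

p_0'(x) = 0 - 16/3·(x + 1) - 15·(x + 1)², so p_0'(0) = -61/3. On the right, p_1'(0) = b, so b = -61/3.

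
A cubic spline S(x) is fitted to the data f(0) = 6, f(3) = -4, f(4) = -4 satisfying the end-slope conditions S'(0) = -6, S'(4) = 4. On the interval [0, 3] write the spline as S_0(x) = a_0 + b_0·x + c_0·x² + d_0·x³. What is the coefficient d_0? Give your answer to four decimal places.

-0.1481

Put M_i = S'' at the i-th knot. Here h = (3, 1) and Δ = (-10/3, 0), so the interior equations h_(i-1)·M_(i-1) + 2(h_(i-1)+h_i)·M_i + h_i·M_(i+1) = 6(Δ_i − Δ_(i-1)) read
  3·M_0 + 8·M_1 + 1·M_2 = 6(Δ_1 - Δ_0) = 20
Clamped end conditions give two more equations: 2h_0·M_0 + h_0·M_1 = 6(Δ_0 - S'(0)) = 16 and h_1·M_1 + 2h_1·M_2 = 6(S'(4) - Δ_1) = 24.
Forward elimination and back-substitution give M_0 = 8/3, M_1 = 0, M_2 = 12.
On [0, 3], with S_0(x) = a_0 + b_0·x + c_0·x² + d_0·x³: c_0 = M_0/2 = 4/3, d_0 = (M_1 - M_0)/(6h_0) = -4/27, b_0 = Δ_0 - h_0(2M_0 + M_1)/6 = -6.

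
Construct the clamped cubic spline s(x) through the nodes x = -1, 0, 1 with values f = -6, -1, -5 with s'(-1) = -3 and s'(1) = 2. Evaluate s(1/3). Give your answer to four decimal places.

-2.0370

With σ_i denoting the second derivative at x_i, h_i = 1, 1, and Δ_i = (y_(i+1) − y_i)/h_i = 5, -4:
  1·σ_0 + 4·σ_1 + 1·σ_2 = 6(Δ_1 - Δ_0) = -54
Clamped end conditions give two more equations: 2h_0·σ_0 + h_0·σ_1 = 6(Δ_0 - s'(-1)) = 48 and h_1·σ_1 + 2h_1·σ_2 = 6(s'(1) - Δ_1) = 36.
Hence σ_0 = 40, σ_1 = -32, σ_2 = 34.
On [0, 1], s(x) = -1 + 1·x - 16·x² + 11·x³.
With x = 1/3: s(1/3) = -55/27.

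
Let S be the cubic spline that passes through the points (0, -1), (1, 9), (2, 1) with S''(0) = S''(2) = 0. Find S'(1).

Let σ_i = S''(x_i). Step sizes h_i = 1, 1; slopes of the chords Δ_i = (y_(i+1) - y_i)/h_i = 10, -8.
  1·σ_0 + 4·σ_1 + 1·σ_2 = 6(Δ_1 - Δ_0) = -108
Natural end conditions: σ_0 = σ_2 = 0.
Hence σ_0 = 0, σ_1 = -27, σ_2 = 0.
On [1, 2], S'(t) = b_1 + 2c_1·(t - 1) + 3d_1·(t - 1)² with b_1 = Δ_1 - h_1(2σ_1 + σ_2)/6 = 1, c_1 = σ_1/2 = -27/2, d_1 = (σ_2 - σ_1)/(6h_1) = 9/2. So S'(1) = 1.

1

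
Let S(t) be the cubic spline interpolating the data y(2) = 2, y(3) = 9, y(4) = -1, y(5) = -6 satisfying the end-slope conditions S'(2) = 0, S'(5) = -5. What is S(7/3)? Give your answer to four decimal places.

3.7951

Let σ_i = S''(x_i). Step sizes h_i = 1, 1, 1; slopes of the chords Δ_i = (y_(i+1) - y_i)/h_i = 7, -10, -5.
  1·σ_0 + 4·σ_1 + 1·σ_2 = 6(Δ_1 - Δ_0) = -102
  1·σ_1 + 4·σ_2 + 1·σ_3 = 6(Δ_2 - Δ_1) = 30
Clamped end conditions give two more equations: 2h_0·σ_0 + h_0·σ_1 = 6(Δ_0 - S'(2)) = 42 and h_2·σ_2 + 2h_2·σ_3 = 6(S'(5) - Δ_2) = 0.
Hence σ_0 = 622/15, σ_1 = -614/15, σ_2 = 304/15, σ_3 = -152/15.
On [2, 3], S(t) = 2 + 0·(t - 2) + 311/15·(t - 2)² - 206/15·(t - 2)³.
With (t - 2) = 1/3: S(7/3) = 1537/405.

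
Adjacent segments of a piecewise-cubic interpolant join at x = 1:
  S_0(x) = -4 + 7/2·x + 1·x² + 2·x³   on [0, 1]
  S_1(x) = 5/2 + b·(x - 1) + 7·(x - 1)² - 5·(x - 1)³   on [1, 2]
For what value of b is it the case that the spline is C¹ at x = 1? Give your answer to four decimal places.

S_0'(x) = 7/2 + 2·x + 6·x², so S_0'(1) = 23/2. On the right, S_1'(1) = b, so b = 23/2.

11.5000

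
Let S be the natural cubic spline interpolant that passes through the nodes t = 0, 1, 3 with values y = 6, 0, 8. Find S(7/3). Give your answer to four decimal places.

Write M_i for S''(x_i). With h_i = 1, 2 and divided differences Δ_i = -6, 4, the continuity of S' gives the tridiagonal system
  1·M_0 + 6·M_1 + 2·M_2 = 6(Δ_1 - Δ_0) = 60
Natural end conditions: M_0 = M_2 = 0.
Solving: M_0 = 0, M_1 = 10, M_2 = 0.
On [1, 3], S(t) = 0 - 8/3·(t - 1) + 5·(t - 1)² - 5/6·(t - 1)³.
With (t - 1) = 4/3: S(7/3) = 272/81.

3.3580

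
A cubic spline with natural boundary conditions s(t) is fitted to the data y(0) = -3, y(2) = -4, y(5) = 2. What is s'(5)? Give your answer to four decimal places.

2.7500

Write M_i for s''(x_i). With h_i = 2, 3 and divided differences Δ_i = -1/2, 2, the continuity of s' gives the tridiagonal system
  2·M_0 + 10·M_1 + 3·M_2 = 6(Δ_1 - Δ_0) = 15
Natural end conditions: M_0 = M_2 = 0.
Solving the tridiagonal system: M_0 = 0, M_1 = 3/2, M_2 = 0.
On [2, 5], s'(t) = b_1 + 2c_1·(t - 2) + 3d_1·(t - 2)² with b_1 = Δ_1 - h_1(2M_1 + M_2)/6 = 1/2, c_1 = M_1/2 = 3/4, d_1 = (M_2 - M_1)/(6h_1) = -1/12. So s'(5) = 11/4.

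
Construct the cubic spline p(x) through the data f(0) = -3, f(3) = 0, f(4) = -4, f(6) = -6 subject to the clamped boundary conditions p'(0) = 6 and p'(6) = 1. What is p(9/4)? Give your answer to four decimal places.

1.8817

With M_i denoting the second derivative at x_i, h_i = 3, 1, 2, and Δ_i = (y_(i+1) − y_i)/h_i = 1, -4, -1:
  3·M_0 + 8·M_1 + 1·M_2 = 6(Δ_1 - Δ_0) = -30
  1·M_1 + 6·M_2 + 2·M_3 = 6(Δ_2 - Δ_1) = 18
Clamped end conditions give two more equations: 2h_0·M_0 + h_0·M_1 = 6(Δ_0 - p'(0)) = -30 and h_2·M_2 + 2h_2·M_3 = 6(p'(6) - Δ_2) = 12.
Solving: M_0 = -76/21, M_1 = -58/21, M_2 = 62/21, M_3 = 32/21.
On [0, 3], p(x) = -3 + 6·x - 38/21·x² + 1/21·x³.
With x = 9/4: p(9/4) = 843/448.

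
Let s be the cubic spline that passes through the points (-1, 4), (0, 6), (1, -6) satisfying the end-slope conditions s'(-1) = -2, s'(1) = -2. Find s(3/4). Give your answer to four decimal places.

With M_i denoting the second derivative at x_i, h_i = 1, 1, and Δ_i = (y_(i+1) − y_i)/h_i = 2, -12:
  1·M_0 + 4·M_1 + 1·M_2 = 6(Δ_1 - Δ_0) = -84
Clamped end conditions give two more equations: 2h_0·M_0 + h_0·M_1 = 6(Δ_0 - s'(-1)) = 24 and h_1·M_1 + 2h_1·M_2 = 6(s'(1) - Δ_1) = 60.
Forward elimination and back-substitution give M_0 = 33, M_1 = -42, M_2 = 51.
On [0, 1], s(t) = 6 - 13/2·t - 21·t² + 31/2·t³.
With t = 3/4: s(3/4) = -531/128.

-4.1484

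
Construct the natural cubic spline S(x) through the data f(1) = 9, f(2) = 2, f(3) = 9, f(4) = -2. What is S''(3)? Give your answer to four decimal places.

-34.4000

Put m_i = S'' at the i-th knot. Here h = (1, 1, 1) and Δ = (-7, 7, -11), so the interior equations h_(i-1)·m_(i-1) + 2(h_(i-1)+h_i)·m_i + h_i·m_(i+1) = 6(Δ_i − Δ_(i-1)) read
  1·m_0 + 4·m_1 + 1·m_2 = 6(Δ_1 - Δ_0) = 84
  1·m_1 + 4·m_2 + 1·m_3 = 6(Δ_2 - Δ_1) = -108
Natural end conditions: m_0 = m_3 = 0.
Solving: m_0 = 0, m_1 = 148/5, m_2 = -172/5, m_3 = 0.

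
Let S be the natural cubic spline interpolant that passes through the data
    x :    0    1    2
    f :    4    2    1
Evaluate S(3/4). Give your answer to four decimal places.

2.4180

Let M_i = S''(x_i). Step sizes h_i = 1, 1; slopes of the chords Δ_i = (y_(i+1) - y_i)/h_i = -2, -1.
  1·M_0 + 4·M_1 + 1·M_2 = 6(Δ_1 - Δ_0) = 6
Natural end conditions: M_0 = M_2 = 0.
Solving: M_0 = 0, M_1 = 3/2, M_2 = 0.
On [0, 1], S(x) = 4 - 9/4·x + 0·x² + 1/4·x³.
With x = 3/4: S(3/4) = 619/256.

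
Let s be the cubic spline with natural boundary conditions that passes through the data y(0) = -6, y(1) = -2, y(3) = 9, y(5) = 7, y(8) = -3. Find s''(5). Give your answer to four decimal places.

-0.2692

Write σ_i for s''(x_i). With h_i = 1, 2, 2, 3 and divided differences Δ_i = 4, 11/2, -1, -10/3, the continuity of s' gives the tridiagonal system
  1·σ_0 + 6·σ_1 + 2·σ_2 = 6(Δ_1 - Δ_0) = 9
  2·σ_1 + 8·σ_2 + 2·σ_3 = 6(Δ_2 - Δ_1) = -39
  2·σ_2 + 10·σ_3 + 3·σ_4 = 6(Δ_3 - Δ_2) = -14
Natural end conditions: σ_0 = σ_4 = 0.
Solving the tridiagonal system: σ_0 = 0, σ_1 = 44/13, σ_2 = -147/26, σ_3 = -7/26, σ_4 = 0.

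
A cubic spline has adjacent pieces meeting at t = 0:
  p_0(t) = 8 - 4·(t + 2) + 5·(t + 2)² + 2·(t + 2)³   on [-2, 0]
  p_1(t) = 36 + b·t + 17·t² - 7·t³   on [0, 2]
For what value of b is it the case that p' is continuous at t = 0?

p_0'(t) = -4 + 10·(t + 2) + 6·(t + 2)², so p_0'(0) = 40. On the right, p_1'(0) = b, so b = 40.

40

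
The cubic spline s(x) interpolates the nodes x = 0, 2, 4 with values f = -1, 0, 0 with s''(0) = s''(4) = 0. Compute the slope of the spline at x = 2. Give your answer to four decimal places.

0.2500

Put m_i = s'' at the i-th knot. Here h = (2, 2) and Δ = (1/2, 0), so the interior equations h_(i-1)·m_(i-1) + 2(h_(i-1)+h_i)·m_i + h_i·m_(i+1) = 6(Δ_i − Δ_(i-1)) read
  2·m_0 + 8·m_1 + 2·m_2 = 6(Δ_1 - Δ_0) = -3
Natural end conditions: m_0 = m_2 = 0.
Solving the tridiagonal system: m_0 = 0, m_1 = -3/8, m_2 = 0.
On [2, 4], s'(x) = b_1 + 2c_1·(x - 2) + 3d_1·(x - 2)² with b_1 = Δ_1 - h_1(2m_1 + m_2)/6 = 1/4, c_1 = m_1/2 = -3/16, d_1 = (m_2 - m_1)/(6h_1) = 1/32. So s'(2) = 1/4.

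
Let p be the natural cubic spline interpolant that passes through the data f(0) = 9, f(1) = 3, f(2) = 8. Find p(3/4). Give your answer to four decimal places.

3.5977

With σ_i denoting the second derivative at x_i, h_i = 1, 1, and Δ_i = (y_(i+1) − y_i)/h_i = -6, 5:
  1·σ_0 + 4·σ_1 + 1·σ_2 = 6(Δ_1 - Δ_0) = 66
Natural end conditions: σ_0 = σ_2 = 0.
Solving: σ_0 = 0, σ_1 = 33/2, σ_2 = 0.
On [0, 1], p(x) = 9 - 35/4·x + 0·x² + 11/4·x³.
With x = 3/4: p(3/4) = 921/256.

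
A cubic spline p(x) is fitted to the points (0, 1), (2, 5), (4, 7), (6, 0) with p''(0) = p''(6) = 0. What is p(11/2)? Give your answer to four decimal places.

2.2813

Let σ_i = p''(x_i). Step sizes h_i = 2, 2, 2; slopes of the chords Δ_i = (y_(i+1) - y_i)/h_i = 2, 1, -7/2.
  2·σ_0 + 8·σ_1 + 2·σ_2 = 6(Δ_1 - Δ_0) = -6
  2·σ_1 + 8·σ_2 + 2·σ_3 = 6(Δ_2 - Δ_1) = -27
Natural end conditions: σ_0 = σ_3 = 0.
Solving the tridiagonal system: σ_0 = 0, σ_1 = 1/10, σ_2 = -17/5, σ_3 = 0.
On [4, 6], p(x) = 7 - 37/30·(x - 4) - 17/10·(x - 4)² + 17/60·(x - 4)³.
With (x - 4) = 3/2: p(11/2) = 73/32.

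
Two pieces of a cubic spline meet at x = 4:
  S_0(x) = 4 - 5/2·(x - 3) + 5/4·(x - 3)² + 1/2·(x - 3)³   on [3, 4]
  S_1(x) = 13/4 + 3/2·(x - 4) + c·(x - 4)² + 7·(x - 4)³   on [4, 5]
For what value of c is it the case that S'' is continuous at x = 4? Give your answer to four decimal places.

S_0''(x) = 5/2 + 3·(x - 3), so S_0''(4) = 11/2. On the right, S_1''(4) = 2c, so c = 11/4.

2.7500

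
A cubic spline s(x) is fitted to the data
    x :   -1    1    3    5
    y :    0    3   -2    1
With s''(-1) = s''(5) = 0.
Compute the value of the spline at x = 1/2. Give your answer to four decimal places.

Put σ_i = s'' at the i-th knot. Here h = (2, 2, 2) and Δ = (3/2, -5/2, 3/2), so the interior equations h_(i-1)·σ_(i-1) + 2(h_(i-1)+h_i)·σ_i + h_i·σ_(i+1) = 6(Δ_i − Δ_(i-1)) read
  2·σ_0 + 8·σ_1 + 2·σ_2 = 6(Δ_1 - Δ_0) = -24
  2·σ_1 + 8·σ_2 + 2·σ_3 = 6(Δ_2 - Δ_1) = 24
Natural end conditions: σ_0 = σ_3 = 0.
Forward elimination and back-substitution give σ_0 = 0, σ_1 = -4, σ_2 = 4, σ_3 = 0.
On [-1, 1], s(x) = 0 + 17/6·(x + 1) + 0·(x + 1)² - 1/3·(x + 1)³.
With (x + 1) = 3/2: s(1/2) = 25/8.

3.1250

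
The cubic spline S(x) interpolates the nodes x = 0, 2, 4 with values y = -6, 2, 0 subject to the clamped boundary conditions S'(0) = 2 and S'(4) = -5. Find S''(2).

-4

Put M_i = S'' at the i-th knot. Here h = (2, 2) and Δ = (4, -1), so the interior equations h_(i-1)·M_(i-1) + 2(h_(i-1)+h_i)·M_i + h_i·M_(i+1) = 6(Δ_i − Δ_(i-1)) read
  2·M_0 + 8·M_1 + 2·M_2 = 6(Δ_1 - Δ_0) = -30
Clamped end conditions give two more equations: 2h_0·M_0 + h_0·M_1 = 6(Δ_0 - S'(0)) = 12 and h_1·M_1 + 2h_1·M_2 = 6(S'(4) - Δ_1) = -24.
Forward elimination and back-substitution give M_0 = 5, M_1 = -4, M_2 = -4.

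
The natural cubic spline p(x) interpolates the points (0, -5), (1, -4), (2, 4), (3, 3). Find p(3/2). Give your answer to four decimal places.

Put M_i = p'' at the i-th knot. Here h = (1, 1, 1) and Δ = (1, 8, -1), so the interior equations h_(i-1)·M_(i-1) + 2(h_(i-1)+h_i)·M_i + h_i·M_(i+1) = 6(Δ_i − Δ_(i-1)) read
  1·M_0 + 4·M_1 + 1·M_2 = 6(Δ_1 - Δ_0) = 42
  1·M_1 + 4·M_2 + 1·M_3 = 6(Δ_2 - Δ_1) = -54
Natural end conditions: M_0 = M_3 = 0.
Solving the tridiagonal system: M_0 = 0, M_1 = 74/5, M_2 = -86/5, M_3 = 0.
On [1, 2], p(x) = -4 + 89/15·(x - 1) + 37/5·(x - 1)² - 16/3·(x - 1)³.
With (x - 1) = 1/2: p(3/2) = 3/20.

0.1500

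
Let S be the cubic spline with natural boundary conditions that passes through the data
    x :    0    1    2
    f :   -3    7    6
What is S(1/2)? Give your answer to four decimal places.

3.0313

With σ_i denoting the second derivative at x_i, h_i = 1, 1, and Δ_i = (y_(i+1) − y_i)/h_i = 10, -1:
  1·σ_0 + 4·σ_1 + 1·σ_2 = 6(Δ_1 - Δ_0) = -66
Natural end conditions: σ_0 = σ_2 = 0.
Solving the tridiagonal system: σ_0 = 0, σ_1 = -33/2, σ_2 = 0.
On [0, 1], S(x) = -3 + 51/4·x + 0·x² - 11/4·x³.
With x = 1/2: S(1/2) = 97/32.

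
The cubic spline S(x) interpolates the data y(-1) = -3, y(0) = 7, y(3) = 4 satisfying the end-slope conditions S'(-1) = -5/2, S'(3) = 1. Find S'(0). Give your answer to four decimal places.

Write M_i for S''(x_i). With h_i = 1, 3 and divided differences Δ_i = 10, -1, the continuity of S' gives the tridiagonal system
  1·M_0 + 8·M_1 + 3·M_2 = 6(Δ_1 - Δ_0) = -66
Clamped end conditions give two more equations: 2h_0·M_0 + h_0·M_1 = 6(Δ_0 - S'(-1)) = 75 and h_1·M_1 + 2h_1·M_2 = 6(S'(3) - Δ_1) = 12.
Solving: M_0 = 373/8, M_1 = -73/4, M_2 = 89/8.
On [0, 3], S'(x) = b_1 + 2c_1·x + 3d_1·x² with b_1 = Δ_1 - h_1(2M_1 + M_2)/6 = 187/16, c_1 = M_1/2 = -73/8, d_1 = (M_2 - M_1)/(6h_1) = 235/144. So S'(0) = 187/16.

11.6875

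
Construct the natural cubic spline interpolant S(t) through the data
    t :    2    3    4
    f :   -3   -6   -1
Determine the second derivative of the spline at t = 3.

Put m_i = S'' at the i-th knot. Here h = (1, 1) and Δ = (-3, 5), so the interior equations h_(i-1)·m_(i-1) + 2(h_(i-1)+h_i)·m_i + h_i·m_(i+1) = 6(Δ_i − Δ_(i-1)) read
  1·m_0 + 4·m_1 + 1·m_2 = 6(Δ_1 - Δ_0) = 48
Natural end conditions: m_0 = m_2 = 0.
Hence m_0 = 0, m_1 = 12, m_2 = 0.

12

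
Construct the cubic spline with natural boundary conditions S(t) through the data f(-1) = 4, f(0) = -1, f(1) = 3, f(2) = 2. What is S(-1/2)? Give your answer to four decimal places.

Write M_i for S''(x_i). With h_i = 1, 1, 1 and divided differences Δ_i = -5, 4, -1, the continuity of S' gives the tridiagonal system
  1·M_0 + 4·M_1 + 1·M_2 = 6(Δ_1 - Δ_0) = 54
  1·M_1 + 4·M_2 + 1·M_3 = 6(Δ_2 - Δ_1) = -30
Natural end conditions: M_0 = M_3 = 0.
Hence M_0 = 0, M_1 = 82/5, M_2 = -58/5, M_3 = 0.
On [-1, 0], S(t) = 4 - 116/15·(t + 1) + 0·(t + 1)² + 41/15·(t + 1)³.
With (t + 1) = 1/2: S(-1/2) = 19/40.

0.4750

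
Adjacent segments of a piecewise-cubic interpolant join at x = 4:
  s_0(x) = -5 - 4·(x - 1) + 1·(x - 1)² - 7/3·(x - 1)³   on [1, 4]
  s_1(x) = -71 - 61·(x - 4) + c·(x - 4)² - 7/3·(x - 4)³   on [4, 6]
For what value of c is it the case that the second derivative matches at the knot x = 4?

s_0''(x) = 2 - 14·(x - 1), so s_0''(4) = -40. On the right, s_1''(4) = 2c, so c = -20.

-20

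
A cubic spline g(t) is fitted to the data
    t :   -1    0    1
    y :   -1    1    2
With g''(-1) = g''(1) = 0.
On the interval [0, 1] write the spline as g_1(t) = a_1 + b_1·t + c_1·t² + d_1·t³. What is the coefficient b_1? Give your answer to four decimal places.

Put m_i = g'' at the i-th knot. Here h = (1, 1) and Δ = (2, 1), so the interior equations h_(i-1)·m_(i-1) + 2(h_(i-1)+h_i)·m_i + h_i·m_(i+1) = 6(Δ_i − Δ_(i-1)) read
  1·m_0 + 4·m_1 + 1·m_2 = 6(Δ_1 - Δ_0) = -6
Natural end conditions: m_0 = m_2 = 0.
Hence m_0 = 0, m_1 = -3/2, m_2 = 0.
On [0, 1], with g_1(t) = a_1 + b_1·t + c_1·t² + d_1·t³: c_1 = m_1/2 = -3/4, d_1 = (m_2 - m_1)/(6h_1) = 1/4, b_1 = Δ_1 - h_1(2m_1 + m_2)/6 = 3/2.

1.5000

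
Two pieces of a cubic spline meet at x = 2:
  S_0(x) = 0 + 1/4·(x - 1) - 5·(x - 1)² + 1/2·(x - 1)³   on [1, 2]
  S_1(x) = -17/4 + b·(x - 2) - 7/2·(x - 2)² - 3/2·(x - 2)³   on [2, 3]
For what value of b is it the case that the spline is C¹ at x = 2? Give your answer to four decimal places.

S_0'(x) = 1/4 - 10·(x - 1) + 3/2·(x - 1)², so S_0'(2) = -33/4. On the right, S_1'(2) = b, so b = -33/4.

-8.2500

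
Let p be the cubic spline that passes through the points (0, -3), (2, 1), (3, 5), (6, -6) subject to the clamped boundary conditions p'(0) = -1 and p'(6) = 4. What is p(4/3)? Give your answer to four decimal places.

Let M_i = p''(x_i). Step sizes h_i = 2, 1, 3; slopes of the chords Δ_i = (y_(i+1) - y_i)/h_i = 2, 4, -11/3.
  2·M_0 + 6·M_1 + 1·M_2 = 6(Δ_1 - Δ_0) = 12
  1·M_1 + 8·M_2 + 3·M_3 = 6(Δ_2 - Δ_1) = -46
Clamped end conditions give two more equations: 2h_0·M_0 + h_0·M_1 = 6(Δ_0 - p'(0)) = 18 and h_2·M_2 + 2h_2·M_3 = 6(p'(6) - Δ_2) = 46.
Solving: M_0 = 65/21, M_1 = 59/21, M_2 = -232/21, M_3 = 277/21.
On [0, 2], p(x) = -3 - 1·x + 65/42·x² - 1/42·x³.
With x = 4/3: p(4/3) = -929/567.

-1.6384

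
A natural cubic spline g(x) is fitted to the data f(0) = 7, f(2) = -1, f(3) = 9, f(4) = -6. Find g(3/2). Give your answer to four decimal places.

With M_i denoting the second derivative at x_i, h_i = 2, 1, 1, and Δ_i = (y_(i+1) − y_i)/h_i = -4, 10, -15:
  2·M_0 + 6·M_1 + 1·M_2 = 6(Δ_1 - Δ_0) = 84
  1·M_1 + 4·M_2 + 1·M_3 = 6(Δ_2 - Δ_1) = -150
Natural end conditions: M_0 = M_3 = 0.
Hence M_0 = 0, M_1 = 486/23, M_2 = -984/23, M_3 = 0.
On [0, 2], g(x) = 7 - 254/23·x + 0·x² + 81/46·x³.
With x = 3/2: g(3/2) = -1333/368.

-3.6223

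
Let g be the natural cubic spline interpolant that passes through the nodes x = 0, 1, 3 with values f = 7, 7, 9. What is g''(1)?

With M_i denoting the second derivative at x_i, h_i = 1, 2, and Δ_i = (y_(i+1) − y_i)/h_i = 0, 1:
  1·M_0 + 6·M_1 + 2·M_2 = 6(Δ_1 - Δ_0) = 6
Natural end conditions: M_0 = M_2 = 0.
Solving the tridiagonal system: M_0 = 0, M_1 = 1, M_2 = 0.

1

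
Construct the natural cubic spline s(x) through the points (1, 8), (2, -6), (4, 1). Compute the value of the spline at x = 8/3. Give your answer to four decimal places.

Let M_i = s''(x_i). Step sizes h_i = 1, 2; slopes of the chords Δ_i = (y_(i+1) - y_i)/h_i = -14, 7/2.
  1·M_0 + 6·M_1 + 2·M_2 = 6(Δ_1 - Δ_0) = 105
Natural end conditions: M_0 = M_2 = 0.
Solving: M_0 = 0, M_1 = 35/2, M_2 = 0.
On [2, 4], s(x) = -6 - 49/6·(x - 2) + 35/4·(x - 2)² - 35/24·(x - 2)³.
With (x - 2) = 2/3: s(8/3) = -647/81.

-7.9877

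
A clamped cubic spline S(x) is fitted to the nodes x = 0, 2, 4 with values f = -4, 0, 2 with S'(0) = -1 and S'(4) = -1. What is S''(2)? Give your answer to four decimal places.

Write m_i for S''(x_i). With h_i = 2, 2 and divided differences Δ_i = 2, 1, the continuity of S' gives the tridiagonal system
  2·m_0 + 8·m_1 + 2·m_2 = 6(Δ_1 - Δ_0) = -6
Clamped end conditions give two more equations: 2h_0·m_0 + h_0·m_1 = 6(Δ_0 - S'(0)) = 18 and h_1·m_1 + 2h_1·m_2 = 6(S'(4) - Δ_1) = -12.
Solving: m_0 = 21/4, m_1 = -3/2, m_2 = -9/4.

-1.5000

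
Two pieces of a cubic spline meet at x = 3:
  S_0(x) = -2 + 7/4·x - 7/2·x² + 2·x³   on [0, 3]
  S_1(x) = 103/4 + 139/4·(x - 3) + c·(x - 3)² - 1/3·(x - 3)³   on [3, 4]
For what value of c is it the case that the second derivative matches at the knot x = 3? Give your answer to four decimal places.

S_0''(x) = -7 + 12·x, so S_0''(3) = 29. On the right, S_1''(3) = 2c, so c = 29/2.

14.5000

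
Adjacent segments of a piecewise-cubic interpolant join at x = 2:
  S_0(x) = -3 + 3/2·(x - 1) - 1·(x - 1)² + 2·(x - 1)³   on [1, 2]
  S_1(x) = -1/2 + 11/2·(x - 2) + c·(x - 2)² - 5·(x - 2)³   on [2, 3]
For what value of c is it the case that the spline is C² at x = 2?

5

S_0''(x) = -2 + 12·(x - 1), so S_0''(2) = 10. On the right, S_1''(2) = 2c, so c = 5.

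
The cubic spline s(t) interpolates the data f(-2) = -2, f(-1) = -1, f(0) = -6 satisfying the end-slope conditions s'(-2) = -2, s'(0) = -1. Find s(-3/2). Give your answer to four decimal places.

With m_i denoting the second derivative at x_i, h_i = 1, 1, and Δ_i = (y_(i+1) − y_i)/h_i = 1, -5:
  1·m_0 + 4·m_1 + 1·m_2 = 6(Δ_1 - Δ_0) = -36
Clamped end conditions give two more equations: 2h_0·m_0 + h_0·m_1 = 6(Δ_0 - s'(-2)) = 18 and h_1·m_1 + 2h_1·m_2 = 6(s'(0) - Δ_1) = 24.
Solving: m_0 = 37/2, m_1 = -19, m_2 = 43/2.
On [-2, -1], s(t) = -2 - 2·(t + 2) + 37/4·(t + 2)² - 25/4·(t + 2)³.
With (t + 2) = 1/2: s(-3/2) = -47/32.

-1.4688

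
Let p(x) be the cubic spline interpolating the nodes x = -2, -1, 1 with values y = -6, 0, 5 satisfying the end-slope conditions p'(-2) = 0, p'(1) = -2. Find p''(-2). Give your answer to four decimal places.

20.8333

Write σ_i for p''(x_i). With h_i = 1, 2 and divided differences Δ_i = 6, 5/2, the continuity of p' gives the tridiagonal system
  1·σ_0 + 6·σ_1 + 2·σ_2 = 6(Δ_1 - Δ_0) = -21
Clamped end conditions give two more equations: 2h_0·σ_0 + h_0·σ_1 = 6(Δ_0 - p'(-2)) = 36 and h_1·σ_1 + 2h_1·σ_2 = 6(p'(1) - Δ_1) = -27.
Solving the tridiagonal system: σ_0 = 125/6, σ_1 = -17/3, σ_2 = -47/12.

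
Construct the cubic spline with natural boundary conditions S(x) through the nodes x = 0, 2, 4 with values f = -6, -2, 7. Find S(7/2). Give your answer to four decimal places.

4.4570

Let m_i = S''(x_i). Step sizes h_i = 2, 2; slopes of the chords Δ_i = (y_(i+1) - y_i)/h_i = 2, 9/2.
  2·m_0 + 8·m_1 + 2·m_2 = 6(Δ_1 - Δ_0) = 15
Natural end conditions: m_0 = m_2 = 0.
Hence m_0 = 0, m_1 = 15/8, m_2 = 0.
On [2, 4], S(x) = -2 + 13/4·(x - 2) + 15/16·(x - 2)² - 5/32·(x - 2)³.
With (x - 2) = 3/2: S(7/2) = 1141/256.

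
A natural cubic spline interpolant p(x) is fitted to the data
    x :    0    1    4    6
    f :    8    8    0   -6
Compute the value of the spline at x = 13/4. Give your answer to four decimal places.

2.5407

Write M_i for p''(x_i). With h_i = 1, 3, 2 and divided differences Δ_i = 0, -8/3, -3, the continuity of p' gives the tridiagonal system
  1·M_0 + 8·M_1 + 3·M_2 = 6(Δ_1 - Δ_0) = -16
  3·M_1 + 10·M_2 + 2·M_3 = 6(Δ_2 - Δ_1) = -2
Natural end conditions: M_0 = M_3 = 0.
Solving the tridiagonal system: M_0 = 0, M_1 = -154/71, M_2 = 32/71, M_3 = 0.
On [1, 4], p(x) = 8 - 154/213·(x - 1) - 77/71·(x - 1)² + 31/213·(x - 1)³.
With (x - 1) = 9/4: p(13/4) = 11545/4544.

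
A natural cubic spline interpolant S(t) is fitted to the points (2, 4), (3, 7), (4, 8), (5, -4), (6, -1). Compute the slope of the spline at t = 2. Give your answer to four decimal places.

2.3393

Put σ_i = S'' at the i-th knot. Here h = (1, 1, 1, 1) and Δ = (3, 1, -12, 3), so the interior equations h_(i-1)·σ_(i-1) + 2(h_(i-1)+h_i)·σ_i + h_i·σ_(i+1) = 6(Δ_i − Δ_(i-1)) read
  1·σ_0 + 4·σ_1 + 1·σ_2 = 6(Δ_1 - Δ_0) = -12
  1·σ_1 + 4·σ_2 + 1·σ_3 = 6(Δ_2 - Δ_1) = -78
  1·σ_2 + 4·σ_3 + 1·σ_4 = 6(Δ_3 - Δ_2) = 90
Natural end conditions: σ_0 = σ_4 = 0.
Forward elimination and back-substitution give σ_0 = 0, σ_1 = 111/28, σ_2 = -195/7, σ_3 = 825/28, σ_4 = 0.
On [2, 3], S'(t) = b_0 + 2c_0·(t - 2) + 3d_0·(t - 2)² with b_0 = Δ_0 - h_0(2σ_0 + σ_1)/6 = 131/56, c_0 = σ_0/2 = 0, d_0 = (σ_1 - σ_0)/(6h_0) = 37/56. So S'(2) = 131/56.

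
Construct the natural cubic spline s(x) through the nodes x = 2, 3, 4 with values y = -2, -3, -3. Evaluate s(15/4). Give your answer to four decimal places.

Put M_i = s'' at the i-th knot. Here h = (1, 1) and Δ = (-1, 0), so the interior equations h_(i-1)·M_(i-1) + 2(h_(i-1)+h_i)·M_i + h_i·M_(i+1) = 6(Δ_i − Δ_(i-1)) read
  1·M_0 + 4·M_1 + 1·M_2 = 6(Δ_1 - Δ_0) = 6
Natural end conditions: M_0 = M_2 = 0.
Forward elimination and back-substitution give M_0 = 0, M_1 = 3/2, M_2 = 0.
On [3, 4], s(x) = -3 - 1/2·(x - 3) + 3/4·(x - 3)² - 1/4·(x - 3)³.
With (x - 3) = 3/4: s(15/4) = -783/256.

-3.0586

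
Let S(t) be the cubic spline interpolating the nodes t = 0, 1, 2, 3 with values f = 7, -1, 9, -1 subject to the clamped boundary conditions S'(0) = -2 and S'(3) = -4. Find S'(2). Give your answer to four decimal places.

Let M_i = S''(x_i). Step sizes h_i = 1, 1, 1; slopes of the chords Δ_i = (y_(i+1) - y_i)/h_i = -8, 10, -10.
  1·M_0 + 4·M_1 + 1·M_2 = 6(Δ_1 - Δ_0) = 108
  1·M_1 + 4·M_2 + 1·M_3 = 6(Δ_2 - Δ_1) = -120
Clamped end conditions give two more equations: 2h_0·M_0 + h_0·M_1 = 6(Δ_0 - S'(0)) = -36 and h_2·M_2 + 2h_2·M_3 = 6(S'(3) - Δ_2) = 36.
Solving the tridiagonal system: M_0 = -656/15, M_1 = 772/15, M_2 = -812/15, M_3 = 676/15.
On [2, 3], S'(t) = b_2 + 2c_2·(t - 2) + 3d_2·(t - 2)² with b_2 = Δ_2 - h_2(2M_2 + M_3)/6 = 8/15, c_2 = M_2/2 = -406/15, d_2 = (M_3 - M_2)/(6h_2) = 248/15. So S'(2) = 8/15.

0.5333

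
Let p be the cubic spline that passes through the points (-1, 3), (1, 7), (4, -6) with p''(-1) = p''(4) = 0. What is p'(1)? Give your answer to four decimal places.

Put m_i = p'' at the i-th knot. Here h = (2, 3) and Δ = (2, -13/3), so the interior equations h_(i-1)·m_(i-1) + 2(h_(i-1)+h_i)·m_i + h_i·m_(i+1) = 6(Δ_i − Δ_(i-1)) read
  2·m_0 + 10·m_1 + 3·m_2 = 6(Δ_1 - Δ_0) = -38
Natural end conditions: m_0 = m_2 = 0.
Solving the tridiagonal system: m_0 = 0, m_1 = -19/5, m_2 = 0.
On [1, 4], p'(x) = b_1 + 2c_1·(x - 1) + 3d_1·(x - 1)² with b_1 = Δ_1 - h_1(2m_1 + m_2)/6 = -8/15, c_1 = m_1/2 = -19/10, d_1 = (m_2 - m_1)/(6h_1) = 19/90. So p'(1) = -8/15.

-0.5333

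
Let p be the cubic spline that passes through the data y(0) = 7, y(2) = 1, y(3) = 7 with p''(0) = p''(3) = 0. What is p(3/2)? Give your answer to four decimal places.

0.5313

Let σ_i = p''(x_i). Step sizes h_i = 2, 1; slopes of the chords Δ_i = (y_(i+1) - y_i)/h_i = -3, 6.
  2·σ_0 + 6·σ_1 + 1·σ_2 = 6(Δ_1 - Δ_0) = 54
Natural end conditions: σ_0 = σ_2 = 0.
Forward elimination and back-substitution give σ_0 = 0, σ_1 = 9, σ_2 = 0.
On [0, 2], p(t) = 7 - 6·t + 0·t² + 3/4·t³.
With t = 3/2: p(3/2) = 17/32.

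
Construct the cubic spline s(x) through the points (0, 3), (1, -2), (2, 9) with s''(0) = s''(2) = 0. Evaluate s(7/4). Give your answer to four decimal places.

Let σ_i = s''(x_i). Step sizes h_i = 1, 1; slopes of the chords Δ_i = (y_(i+1) - y_i)/h_i = -5, 11.
  1·σ_0 + 4·σ_1 + 1·σ_2 = 6(Δ_1 - Δ_0) = 96
Natural end conditions: σ_0 = σ_2 = 0.
Solving: σ_0 = 0, σ_1 = 24, σ_2 = 0.
On [1, 2], s(x) = -2 + 3·(x - 1) + 12·(x - 1)² - 4·(x - 1)³.
With (x - 1) = 3/4: s(7/4) = 85/16.

5.3125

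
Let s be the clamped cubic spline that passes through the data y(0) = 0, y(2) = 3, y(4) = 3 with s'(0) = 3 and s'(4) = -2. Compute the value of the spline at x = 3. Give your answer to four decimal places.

Write M_i for s''(x_i). With h_i = 2, 2 and divided differences Δ_i = 3/2, 0, the continuity of s' gives the tridiagonal system
  2·M_0 + 8·M_1 + 2·M_2 = 6(Δ_1 - Δ_0) = -9
Clamped end conditions give two more equations: 2h_0·M_0 + h_0·M_1 = 6(Δ_0 - s'(0)) = -9 and h_1·M_1 + 2h_1·M_2 = 6(s'(4) - Δ_1) = -12.
Forward elimination and back-substitution give M_0 = -19/8, M_1 = 1/4, M_2 = -25/8.
On [2, 4], s(x) = 3 + 7/8·(x - 2) + 1/8·(x - 2)² - 9/32·(x - 2)³.
With (x - 2) = 1: s(3) = 119/32.

3.7188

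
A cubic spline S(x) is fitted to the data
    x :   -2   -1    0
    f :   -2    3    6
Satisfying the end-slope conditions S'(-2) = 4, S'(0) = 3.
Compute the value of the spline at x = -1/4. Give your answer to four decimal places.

5.3086

With M_i denoting the second derivative at x_i, h_i = 1, 1, and Δ_i = (y_(i+1) − y_i)/h_i = 5, 3:
  1·M_0 + 4·M_1 + 1·M_2 = 6(Δ_1 - Δ_0) = -12
Clamped end conditions give two more equations: 2h_0·M_0 + h_0·M_1 = 6(Δ_0 - S'(-2)) = 6 and h_1·M_1 + 2h_1·M_2 = 6(S'(0) - Δ_1) = 0.
Forward elimination and back-substitution give M_0 = 11/2, M_1 = -5, M_2 = 5/2.
On [-1, 0], S(x) = 3 + 17/4·(x + 1) - 5/2·(x + 1)² + 5/4·(x + 1)³.
With (x + 1) = 3/4: S(-1/4) = 1359/256.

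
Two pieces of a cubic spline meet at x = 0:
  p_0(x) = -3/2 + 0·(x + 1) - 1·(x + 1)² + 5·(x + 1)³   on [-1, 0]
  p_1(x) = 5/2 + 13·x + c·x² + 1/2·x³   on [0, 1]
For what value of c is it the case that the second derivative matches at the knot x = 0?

14

p_0''(x) = -2 + 30·(x + 1), so p_0''(0) = 28. On the right, p_1''(0) = 2c, so c = 14.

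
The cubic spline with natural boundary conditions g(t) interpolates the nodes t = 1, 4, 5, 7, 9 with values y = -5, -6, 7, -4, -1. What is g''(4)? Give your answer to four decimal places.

With M_i denoting the second derivative at x_i, h_i = 3, 1, 2, 2, and Δ_i = (y_(i+1) − y_i)/h_i = -1/3, 13, -11/2, 3/2:
  3·M_0 + 8·M_1 + 1·M_2 = 6(Δ_1 - Δ_0) = 80
  1·M_1 + 6·M_2 + 2·M_3 = 6(Δ_2 - Δ_1) = -111
  2·M_2 + 8·M_3 + 2·M_4 = 6(Δ_3 - Δ_2) = 42
Natural end conditions: M_0 = M_4 = 0.
Hence M_0 = 0, M_1 = 1123/86, M_2 = -1052/43, M_3 = 1955/172, M_4 = 0.

13.0581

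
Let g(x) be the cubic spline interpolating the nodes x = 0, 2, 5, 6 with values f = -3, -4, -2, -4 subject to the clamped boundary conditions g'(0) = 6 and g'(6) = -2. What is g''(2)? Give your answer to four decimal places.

Put M_i = g'' at the i-th knot. Here h = (2, 3, 1) and Δ = (-1/2, 2/3, -2), so the interior equations h_(i-1)·M_(i-1) + 2(h_(i-1)+h_i)·M_i + h_i·M_(i+1) = 6(Δ_i − Δ_(i-1)) read
  2·M_0 + 10·M_1 + 3·M_2 = 6(Δ_1 - Δ_0) = 7
  3·M_1 + 8·M_2 + 1·M_3 = 6(Δ_2 - Δ_1) = -16
Clamped end conditions give two more equations: 2h_0·M_0 + h_0·M_1 = 6(Δ_0 - g'(0)) = -39 and h_2·M_2 + 2h_2·M_3 = 6(g'(6) - Δ_2) = 0.
Hence M_0 = -925/78, M_1 = 329/78, M_2 = -149/39, M_3 = 149/78.

4.2179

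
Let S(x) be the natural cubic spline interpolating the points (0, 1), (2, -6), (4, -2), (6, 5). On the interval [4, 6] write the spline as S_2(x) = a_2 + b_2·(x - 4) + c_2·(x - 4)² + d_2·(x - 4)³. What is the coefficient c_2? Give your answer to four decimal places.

Put M_i = S'' at the i-th knot. Here h = (2, 2, 2) and Δ = (-7/2, 2, 7/2), so the interior equations h_(i-1)·M_(i-1) + 2(h_(i-1)+h_i)·M_i + h_i·M_(i+1) = 6(Δ_i − Δ_(i-1)) read
  2·M_0 + 8·M_1 + 2·M_2 = 6(Δ_1 - Δ_0) = 33
  2·M_1 + 8·M_2 + 2·M_3 = 6(Δ_2 - Δ_1) = 9
Natural end conditions: M_0 = M_3 = 0.
Forward elimination and back-substitution give M_0 = 0, M_1 = 41/10, M_2 = 1/10, M_3 = 0.
On [4, 6], with S_2(x) = a_2 + b_2·(x - 4) + c_2·(x - 4)² + d_2·(x - 4)³: c_2 = M_2/2 = 1/20, d_2 = (M_3 - M_2)/(6h_2) = -1/120, b_2 = Δ_2 - h_2(2M_2 + M_3)/6 = 103/30.

0.0500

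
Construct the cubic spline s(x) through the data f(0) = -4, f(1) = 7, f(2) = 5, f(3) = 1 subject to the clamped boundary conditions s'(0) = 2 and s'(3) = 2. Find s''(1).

-30

With M_i denoting the second derivative at x_i, h_i = 1, 1, 1, and Δ_i = (y_(i+1) − y_i)/h_i = 11, -2, -4:
  1·M_0 + 4·M_1 + 1·M_2 = 6(Δ_1 - Δ_0) = -78
  1·M_1 + 4·M_2 + 1·M_3 = 6(Δ_2 - Δ_1) = -12
Clamped end conditions give two more equations: 2h_0·M_0 + h_0·M_1 = 6(Δ_0 - s'(0)) = 54 and h_2·M_2 + 2h_2·M_3 = 6(s'(3) - Δ_2) = 36.
Forward elimination and back-substitution give M_0 = 42, M_1 = -30, M_2 = 0, M_3 = 18.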